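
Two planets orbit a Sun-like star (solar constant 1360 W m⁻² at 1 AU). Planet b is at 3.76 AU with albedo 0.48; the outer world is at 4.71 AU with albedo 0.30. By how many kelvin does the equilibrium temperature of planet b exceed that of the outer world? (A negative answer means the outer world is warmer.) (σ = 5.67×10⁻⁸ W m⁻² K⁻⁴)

ΔT ≈ 4.6 K

T_eq = [S₀(1−A)/(4σd²)]^(1/4), so T ∝ (1−A)^(1/4) / √d.
T₁ = [1360×0.52/(4×5.67×10⁻⁸×3.76²)]^(1/4) = 121.87 K.
T₂ = [1360×0.70/(4×5.67×10⁻⁸×4.71²)]^(1/4) = 117.28 K.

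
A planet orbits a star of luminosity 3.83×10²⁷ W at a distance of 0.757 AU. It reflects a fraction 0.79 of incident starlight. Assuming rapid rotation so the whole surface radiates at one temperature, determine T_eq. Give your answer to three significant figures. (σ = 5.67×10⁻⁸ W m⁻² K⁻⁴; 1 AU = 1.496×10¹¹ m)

d = 0.757 AU = 1.13×10¹¹ m.
Flux: S = L/(4πd²) = 3.83×10²⁷/(4π×(1.13×10¹¹)²) = 2.38×10⁴ W m⁻².
Energy balance: absorbed = emitted ⇒ πR²·S(1−A) = 4πR²·σT_eq⁴, so T_eq⁴ = S(1−A)/(4σ).
T_eq = [2.38×10⁴ × 0.21 / (4 × 5.67×10⁻⁸)]^(1/4) = (2.20×10¹⁰)^(1/4) = 385 K.

T_eq ≈ 385 K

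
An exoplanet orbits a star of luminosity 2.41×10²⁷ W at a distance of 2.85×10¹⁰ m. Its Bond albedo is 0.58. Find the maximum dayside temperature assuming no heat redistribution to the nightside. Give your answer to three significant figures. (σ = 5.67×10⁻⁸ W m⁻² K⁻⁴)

T_ss ≈ 1150 K

Flux: S = L/(4πd²) = 2.41×10²⁷/(4π×(2.85×10¹⁰)²) = 2.36×10⁵ W m⁻².
With no redistribution each surface element balances locally: S(1−A) = σT⁴.
T = [2.36×10⁵ × 0.42 / 5.67×10⁻⁸]^(1/4) = (1.75×10¹²)^(1/4) = 1150 K.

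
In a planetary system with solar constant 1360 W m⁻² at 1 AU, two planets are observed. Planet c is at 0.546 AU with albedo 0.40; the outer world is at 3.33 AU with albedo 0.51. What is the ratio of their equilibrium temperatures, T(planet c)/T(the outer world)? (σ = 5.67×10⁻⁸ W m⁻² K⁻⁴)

T_eq = [S₀(1−A)/(4σd²)]^(1/4), so T ∝ (1−A)^(1/4) / √d.
T₁ = [1360×0.60/(4×5.67×10⁻⁸×0.546²)]^(1/4) = 331.45 K.
T₂ = [1360×0.49/(4×5.67×10⁻⁸×3.33²)]^(1/4) = 127.59 K.

T₁/T₂ ≈ 2.598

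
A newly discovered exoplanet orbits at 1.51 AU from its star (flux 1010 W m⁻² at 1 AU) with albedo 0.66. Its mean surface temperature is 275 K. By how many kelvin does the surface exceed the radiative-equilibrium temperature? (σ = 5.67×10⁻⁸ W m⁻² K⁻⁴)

S = 1010/1.51² = 443.0 W m⁻².
T_eq = [S(1−A)/(4σ)]^(1/4) = [443.0×0.34/(4×5.67×10⁻⁸)]^(1/4) = 160.5 K.
ΔT = T_surf − T_eq = 275 − 160.5.

ΔT ≈ 114.5 K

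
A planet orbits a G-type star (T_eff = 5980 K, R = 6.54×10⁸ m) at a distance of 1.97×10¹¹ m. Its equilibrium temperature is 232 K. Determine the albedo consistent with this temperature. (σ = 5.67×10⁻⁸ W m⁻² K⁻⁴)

A ≈ 0.18

L = 4πR_⋆²σT_⋆⁴ = 4π(6.54×10⁸)² × 5.67×10⁻⁸ × (5980)⁴ = 3.90×10²⁶ W.
S = L/(4πd²) = 799 W m⁻².
From T_eq⁴ = S(1−A)/(4σ): 1−A = 4σT_eq⁴/S.
1−A = 4 × 5.67×10⁻⁸ × (232)⁴ / 799 = 0.822.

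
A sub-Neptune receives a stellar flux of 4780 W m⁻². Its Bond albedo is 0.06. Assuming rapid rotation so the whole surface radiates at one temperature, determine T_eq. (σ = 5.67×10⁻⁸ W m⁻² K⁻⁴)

T_eq ≈ 375 K

Energy balance: absorbed = emitted ⇒ πR²·S(1−A) = 4πR²·σT_eq⁴, so T_eq⁴ = S(1−A)/(4σ).
T_eq = [4780 × 0.94 / (4 × 5.67×10⁻⁸)]^(1/4) = (1.98×10¹⁰)^(1/4) = 375 K.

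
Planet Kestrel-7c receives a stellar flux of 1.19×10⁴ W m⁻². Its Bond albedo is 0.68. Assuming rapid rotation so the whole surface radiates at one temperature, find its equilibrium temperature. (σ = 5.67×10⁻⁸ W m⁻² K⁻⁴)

T_eq ≈ 360 K

Energy balance: absorbed = emitted ⇒ πR²·S(1−A) = 4πR²·σT_eq⁴, so T_eq⁴ = S(1−A)/(4σ).
T_eq = [1.19×10⁴ × 0.32 / (4 × 5.67×10⁻⁸)]^(1/4) = (1.68×10¹⁰)^(1/4) = 360 K.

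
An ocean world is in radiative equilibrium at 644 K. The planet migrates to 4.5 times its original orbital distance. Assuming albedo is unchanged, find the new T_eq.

T_eq ≈ 304 K

T_eq ∝ L^(1/4) · d^(−1/2).
T′ = 644 / 4.5^(1/2) = 304 K.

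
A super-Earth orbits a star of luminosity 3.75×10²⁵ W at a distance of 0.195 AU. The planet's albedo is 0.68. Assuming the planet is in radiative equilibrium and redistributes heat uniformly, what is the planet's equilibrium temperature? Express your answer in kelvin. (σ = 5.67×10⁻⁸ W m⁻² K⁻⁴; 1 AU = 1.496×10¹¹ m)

T_eq ≈ 265 K

d = 0.195 AU = 2.92×10¹⁰ m.
Flux: S = L/(4πd²) = 3.75×10²⁵/(4π×(2.92×10¹⁰)²) = 3510 W m⁻².
Energy balance: absorbed = emitted ⇒ πR²·S(1−A) = 4πR²·σT_eq⁴, so T_eq⁴ = S(1−A)/(4σ).
T_eq = [3510 × 0.32 / (4 × 5.67×10⁻⁸)]^(1/4) = (4.95×10⁹)^(1/4) = 265 K.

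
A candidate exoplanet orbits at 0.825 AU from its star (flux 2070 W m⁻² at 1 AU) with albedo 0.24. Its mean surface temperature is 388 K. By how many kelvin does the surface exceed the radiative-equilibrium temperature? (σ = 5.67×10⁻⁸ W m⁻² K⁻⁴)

S = 2070/0.825² = 3041 W m⁻².
T_eq = [S(1−A)/(4σ)]^(1/4) = [3041×0.76/(4×5.67×10⁻⁸)]^(1/4) = 317.7 K.
ΔT = T_surf − T_eq = 388 − 317.7.

ΔT ≈ 70.3 K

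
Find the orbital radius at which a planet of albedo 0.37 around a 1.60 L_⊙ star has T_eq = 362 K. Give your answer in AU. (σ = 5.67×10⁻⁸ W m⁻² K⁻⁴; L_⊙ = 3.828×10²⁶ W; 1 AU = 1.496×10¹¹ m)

L = 1.60 × 3.828×10²⁶ = 6.12×10²⁶ W.
From T_eq⁴ = L(1−A)/(16πσd²): d = √[L(1−A)/(16πσT_eq⁴)].
d = √[6.12×10²⁶ × 0.63 / (16π × 5.67×10⁻⁸ × (362)⁴)] = 8.88×10¹⁰ m = 0.594 AU.

d ≈ 0.594 AU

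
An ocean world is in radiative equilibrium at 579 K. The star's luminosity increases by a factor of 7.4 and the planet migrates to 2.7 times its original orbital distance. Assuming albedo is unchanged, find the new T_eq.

T_eq ∝ L^(1/4) · d^(−1/2).
T′ = 579 × 7.4^(1/4) / 2.7^(1/2) = 581 K.

T_eq ≈ 581 K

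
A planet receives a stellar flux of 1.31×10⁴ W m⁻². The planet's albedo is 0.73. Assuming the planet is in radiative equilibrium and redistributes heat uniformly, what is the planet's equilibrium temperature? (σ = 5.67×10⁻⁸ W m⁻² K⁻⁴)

Energy balance: absorbed = emitted ⇒ πR²·S(1−A) = 4πR²·σT_eq⁴, so T_eq⁴ = S(1−A)/(4σ).
T_eq = [1.31×10⁴ × 0.27 / (4 × 5.67×10⁻⁸)]^(1/4) = (1.56×10¹⁰)^(1/4) = 353 K.

T_eq ≈ 353 K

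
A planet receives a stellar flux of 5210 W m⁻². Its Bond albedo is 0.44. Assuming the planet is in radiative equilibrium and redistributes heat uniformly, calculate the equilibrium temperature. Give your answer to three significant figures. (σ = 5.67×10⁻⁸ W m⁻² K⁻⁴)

Energy balance: absorbed = emitted ⇒ πR²·S(1−A) = 4πR²·σT_eq⁴, so T_eq⁴ = S(1−A)/(4σ).
T_eq = [5210 × 0.56 / (4 × 5.67×10⁻⁸)]^(1/4) = (1.29×10¹⁰)^(1/4) = 337 K.

T_eq ≈ 337 K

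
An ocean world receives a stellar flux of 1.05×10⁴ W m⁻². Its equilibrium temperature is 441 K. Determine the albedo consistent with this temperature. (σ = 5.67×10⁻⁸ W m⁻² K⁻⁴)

A ≈ 0.18

From T_eq⁴ = S(1−A)/(4σ): 1−A = 4σT_eq⁴/S.
1−A = 4 × 5.67×10⁻⁸ × (441)⁴ / 1.05×10⁴ = 0.817.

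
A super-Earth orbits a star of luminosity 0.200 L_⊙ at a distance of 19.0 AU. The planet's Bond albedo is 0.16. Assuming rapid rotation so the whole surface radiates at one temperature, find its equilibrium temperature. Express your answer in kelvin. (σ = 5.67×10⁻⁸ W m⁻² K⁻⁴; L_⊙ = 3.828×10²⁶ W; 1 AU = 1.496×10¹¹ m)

T_eq ≈ 40.9 K

d = 19.0 AU = 2.84×10¹² m.
L = 0.200 × 3.828×10²⁶ = 7.66×10²⁵ W.
Flux: S = L/(4πd²) = 7.66×10²⁵/(4π×(2.84×10¹²)²) = 0.754 W m⁻².
Energy balance: absorbed = emitted ⇒ πR²·S(1−A) = 4πR²·σT_eq⁴, so T_eq⁴ = S(1−A)/(4σ).
T_eq = [0.754 × 0.84 / (4 × 5.67×10⁻⁸)]^(1/4) = (2.79×10⁶)^(1/4) = 40.9 K.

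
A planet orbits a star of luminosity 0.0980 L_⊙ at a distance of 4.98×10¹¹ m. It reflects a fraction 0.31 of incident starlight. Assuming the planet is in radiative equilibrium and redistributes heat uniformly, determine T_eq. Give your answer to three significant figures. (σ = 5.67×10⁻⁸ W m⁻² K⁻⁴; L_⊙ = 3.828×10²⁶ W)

L = 0.0980 × 3.828×10²⁶ = 3.75×10²⁵ W.
Flux: S = L/(4πd²) = 3.75×10²⁵/(4π×(4.98×10¹¹)²) = 12.0 W m⁻².
Energy balance: absorbed = emitted ⇒ πR²·S(1−A) = 4πR²·σT_eq⁴, so T_eq⁴ = S(1−A)/(4σ).
T_eq = [12.0 × 0.69 / (4 × 5.67×10⁻⁸)]^(1/4) = (3.66×10⁷)^(1/4) = 77.8 K.

T_eq ≈ 77.8 K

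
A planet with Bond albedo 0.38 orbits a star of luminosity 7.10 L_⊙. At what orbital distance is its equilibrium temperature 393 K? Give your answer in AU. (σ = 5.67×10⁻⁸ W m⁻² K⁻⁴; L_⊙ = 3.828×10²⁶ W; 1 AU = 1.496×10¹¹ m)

d ≈ 1.05 AU

L = 7.10 × 3.828×10²⁶ = 2.72×10²⁷ W.
From T_eq⁴ = L(1−A)/(16πσd²): d = √[L(1−A)/(16πσT_eq⁴)].
d = √[2.72×10²⁷ × 0.62 / (16π × 5.67×10⁻⁸ × (393)⁴)] = 1.57×10¹¹ m = 1.05 AU.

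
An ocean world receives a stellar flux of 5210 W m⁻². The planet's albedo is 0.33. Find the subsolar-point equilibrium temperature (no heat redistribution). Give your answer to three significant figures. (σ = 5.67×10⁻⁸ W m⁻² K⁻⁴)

T_ss ≈ 498 K

At the subsolar point the surface absorbs S(1−A) and emits σT⁴ per unit area — no factor of 4, since only the local patch is in balance.
T = [5210 × 0.67 / 5.67×10⁻⁸]^(1/4) = (6.16×10¹⁰)^(1/4) = 498 K.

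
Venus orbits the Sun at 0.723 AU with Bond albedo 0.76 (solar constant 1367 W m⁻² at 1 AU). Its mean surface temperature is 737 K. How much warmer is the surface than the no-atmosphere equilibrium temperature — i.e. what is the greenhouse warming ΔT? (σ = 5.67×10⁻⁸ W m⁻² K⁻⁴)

ΔT ≈ 507.6 K

S = 1367/0.723² = 2615 W m⁻².
T_eq = [S(1−A)/(4σ)]^(1/4) = [2615×0.24/(4×5.67×10⁻⁸)]^(1/4) = 229.4 K.
ΔT = T_surf − T_eq = 737 − 229.4.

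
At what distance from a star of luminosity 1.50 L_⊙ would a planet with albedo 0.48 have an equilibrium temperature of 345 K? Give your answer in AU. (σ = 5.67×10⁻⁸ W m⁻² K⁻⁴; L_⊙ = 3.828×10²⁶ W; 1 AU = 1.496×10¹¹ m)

L = 1.50 × 3.828×10²⁶ = 5.74×10²⁶ W.
From T_eq⁴ = L(1−A)/(16πσd²): d = √[L(1−A)/(16πσT_eq⁴)].
d = √[5.74×10²⁶ × 0.52 / (16π × 5.67×10⁻⁸ × (345)⁴)] = 8.60×10¹⁰ m = 0.575 AU.

d ≈ 0.575 AU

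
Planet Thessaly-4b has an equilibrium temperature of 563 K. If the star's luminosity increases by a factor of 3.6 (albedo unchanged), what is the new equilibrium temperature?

T_eq ≈ 776 K

T_eq ∝ L^(1/4) · d^(−1/2).
T′ = 563 × 3.6^(1/4) = 776 K.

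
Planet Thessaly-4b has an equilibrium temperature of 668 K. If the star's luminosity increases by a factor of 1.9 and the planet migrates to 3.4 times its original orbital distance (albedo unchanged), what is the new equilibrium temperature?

T_eq ∝ L^(1/4) · d^(−1/2).
T′ = 668 × 1.9^(1/4) / 3.4^(1/2) = 425 K.

T_eq ≈ 425 K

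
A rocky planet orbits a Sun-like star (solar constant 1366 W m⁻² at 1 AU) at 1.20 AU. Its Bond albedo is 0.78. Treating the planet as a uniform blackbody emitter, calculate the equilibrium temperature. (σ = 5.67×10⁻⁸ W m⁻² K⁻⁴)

T_eq ≈ 174 K

Flux at 1.20 AU: S = 1366/1.20² = 949 W m⁻².
Energy balance: absorbed = emitted ⇒ πR²·S(1−A) = 4πR²·σT_eq⁴, so T_eq⁴ = S(1−A)/(4σ).
T_eq = [949 × 0.22 / (4 × 5.67×10⁻⁸)]^(1/4) = (9.20×10⁸)^(1/4) = 174 K.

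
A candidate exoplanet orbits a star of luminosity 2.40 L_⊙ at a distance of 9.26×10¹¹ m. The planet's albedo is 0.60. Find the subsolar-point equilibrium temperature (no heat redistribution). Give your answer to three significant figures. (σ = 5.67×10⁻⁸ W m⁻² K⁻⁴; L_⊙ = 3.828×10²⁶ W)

L = 2.40 × 3.828×10²⁶ = 9.19×10²⁶ W.
Flux: S = L/(4πd²) = 9.19×10²⁶/(4π×(9.26×10¹¹)²) = 85.3 W m⁻².
At the subsolar point the surface absorbs S(1−A) and emits σT⁴ per unit area — no factor of 4, since only the local patch is in balance.
T = [85.3 × 0.40 / 5.67×10⁻⁸]^(1/4) = (6.01×10⁸)^(1/4) = 157 K.

T_ss ≈ 157 K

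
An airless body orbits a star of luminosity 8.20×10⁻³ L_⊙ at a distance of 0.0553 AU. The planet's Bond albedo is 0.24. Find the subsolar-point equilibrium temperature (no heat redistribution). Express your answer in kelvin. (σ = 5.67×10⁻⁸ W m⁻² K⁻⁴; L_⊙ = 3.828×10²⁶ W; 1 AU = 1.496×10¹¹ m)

d = 0.0553 AU = 8.27×10⁹ m.
L = 8.20×10⁻³ × 3.828×10²⁶ = 3.14×10²⁴ W.
Flux: S = L/(4πd²) = 3.14×10²⁴/(4π×(8.27×10⁹)²) = 3650 W m⁻².
At the subsolar point the surface absorbs S(1−A) and emits σT⁴ per unit area — no factor of 4, since only the local patch is in balance.
T = [3650 × 0.76 / 5.67×10⁻⁸]^(1/4) = (4.89×10¹⁰)^(1/4) = 470 K.

T_ss ≈ 470 K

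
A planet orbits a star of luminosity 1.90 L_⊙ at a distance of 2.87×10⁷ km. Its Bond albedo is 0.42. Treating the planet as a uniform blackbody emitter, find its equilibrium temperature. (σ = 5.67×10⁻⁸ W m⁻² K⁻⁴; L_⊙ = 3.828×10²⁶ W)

T_eq ≈ 651 K

d = 2.87×10⁷ km = 2.87×10¹⁰ m.
L = 1.90 × 3.828×10²⁶ = 7.27×10²⁶ W.
Flux: S = L/(4πd²) = 7.27×10²⁶/(4π×(2.87×10¹⁰)²) = 7.03×10⁴ W m⁻².
Energy balance: absorbed = emitted ⇒ πR²·S(1−A) = 4πR²·σT_eq⁴, so T_eq⁴ = S(1−A)/(4σ).
T_eq = [7.03×10⁴ × 0.58 / (4 × 5.67×10⁻⁸)]^(1/4) = (1.80×10¹¹)^(1/4) = 651 K.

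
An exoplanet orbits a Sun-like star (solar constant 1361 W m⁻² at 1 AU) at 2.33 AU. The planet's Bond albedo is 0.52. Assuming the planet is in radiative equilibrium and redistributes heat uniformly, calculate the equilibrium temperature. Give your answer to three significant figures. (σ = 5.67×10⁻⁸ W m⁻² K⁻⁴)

T_eq ≈ 152 K

Flux at 2.33 AU: S = 1361/2.33² = 251 W m⁻².
Energy balance: absorbed = emitted ⇒ πR²·S(1−A) = 4πR²·σT_eq⁴, so T_eq⁴ = S(1−A)/(4σ).
T_eq = [251 × 0.48 / (4 × 5.67×10⁻⁸)]^(1/4) = (5.31×10⁸)^(1/4) = 152 K.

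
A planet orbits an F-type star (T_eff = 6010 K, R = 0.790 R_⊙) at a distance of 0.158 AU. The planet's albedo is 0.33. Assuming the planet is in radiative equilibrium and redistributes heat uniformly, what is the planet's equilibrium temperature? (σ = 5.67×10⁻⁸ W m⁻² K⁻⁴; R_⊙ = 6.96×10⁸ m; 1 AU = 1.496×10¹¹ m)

T_eq ≈ 586 K

R_⋆ = 0.790 × 6.96×10⁸ = 5.50×10⁸ m.
d = 0.158 AU = 2.36×10¹⁰ m.
L = 4πR_⋆²σT_⋆⁴ = 4π(5.50×10⁸)² × 5.67×10⁻⁸ × (6010)⁴ = 2.81×10²⁶ W.
S = L/(4πd²) = 4.00×10⁴ W m⁻².
Energy balance: absorbed = emitted ⇒ πR²·S(1−A) = 4πR²·σT_eq⁴, so T_eq⁴ = S(1−A)/(4σ).
T_eq = [4.00×10⁴ × 0.67 / (4 × 5.67×10⁻⁸)]^(1/4) = (1.18×10¹¹)^(1/4) = 586 K.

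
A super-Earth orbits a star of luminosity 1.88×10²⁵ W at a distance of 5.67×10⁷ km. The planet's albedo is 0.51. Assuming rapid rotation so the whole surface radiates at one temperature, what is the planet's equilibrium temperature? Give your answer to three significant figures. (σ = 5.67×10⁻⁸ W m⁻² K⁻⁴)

d = 5.67×10⁷ km = 5.67×10¹⁰ m.
Flux: S = L/(4πd²) = 1.88×10²⁵/(4π×(5.67×10¹⁰)²) = 465 W m⁻².
Energy balance: absorbed = emitted ⇒ πR²·S(1−A) = 4πR²·σT_eq⁴, so T_eq⁴ = S(1−A)/(4σ).
T_eq = [465 × 0.49 / (4 × 5.67×10⁻⁸)]^(1/4) = (1.01×10⁹)^(1/4) = 178 K.

T_eq ≈ 178 K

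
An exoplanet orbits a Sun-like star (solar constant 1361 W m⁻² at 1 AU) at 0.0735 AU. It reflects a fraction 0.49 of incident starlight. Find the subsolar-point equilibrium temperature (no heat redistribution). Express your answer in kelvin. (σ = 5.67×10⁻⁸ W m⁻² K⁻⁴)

Flux at 0.0735 AU: S = 1361/0.0735² = 2.52×10⁵ W m⁻².
At the subsolar point the surface absorbs S(1−A) and emits σT⁴ per unit area — no factor of 4, since only the local patch is in balance.
T = [2.52×10⁵ × 0.51 / 5.67×10⁻⁸]^(1/4) = (2.27×10¹²)^(1/4) = 1230 K.

T_ss ≈ 1230 K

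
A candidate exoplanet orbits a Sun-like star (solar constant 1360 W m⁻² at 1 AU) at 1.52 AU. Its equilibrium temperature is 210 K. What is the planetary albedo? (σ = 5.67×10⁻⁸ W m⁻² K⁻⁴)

Flux at 1.52 AU: S = 1360/1.52² = 589 W m⁻².
From T_eq⁴ = S(1−A)/(4σ): 1−A = 4σT_eq⁴/S.
1−A = 4 × 5.67×10⁻⁸ × (210)⁴ / 589 = 0.749.

A ≈ 0.25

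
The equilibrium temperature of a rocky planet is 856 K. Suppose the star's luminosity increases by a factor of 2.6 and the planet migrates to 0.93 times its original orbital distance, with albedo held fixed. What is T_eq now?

T_eq ≈ 1130 K

T_eq ∝ L^(1/4) · d^(−1/2).
T′ = 856 × 2.6^(1/4) / 0.93^(1/2) = 1130 K.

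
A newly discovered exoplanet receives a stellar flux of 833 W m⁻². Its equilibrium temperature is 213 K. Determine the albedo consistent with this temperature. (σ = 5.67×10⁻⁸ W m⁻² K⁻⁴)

A ≈ 0.44

From T_eq⁴ = S(1−A)/(4σ): 1−A = 4σT_eq⁴/S.
1−A = 4 × 5.67×10⁻⁸ × (213)⁴ / 833 = 0.560.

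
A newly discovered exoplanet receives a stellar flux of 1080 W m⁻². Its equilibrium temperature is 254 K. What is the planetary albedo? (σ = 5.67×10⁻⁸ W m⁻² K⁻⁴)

A ≈ 0.13

From T_eq⁴ = S(1−A)/(4σ): 1−A = 4σT_eq⁴/S.
1−A = 4 × 5.67×10⁻⁸ × (254)⁴ / 1080 = 0.874.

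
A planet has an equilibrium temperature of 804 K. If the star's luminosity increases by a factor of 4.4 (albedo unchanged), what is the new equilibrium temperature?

T_eq ≈ 1160 K

T_eq ∝ L^(1/4) · d^(−1/2).
T′ = 804 × 4.4^(1/4) = 1160 K.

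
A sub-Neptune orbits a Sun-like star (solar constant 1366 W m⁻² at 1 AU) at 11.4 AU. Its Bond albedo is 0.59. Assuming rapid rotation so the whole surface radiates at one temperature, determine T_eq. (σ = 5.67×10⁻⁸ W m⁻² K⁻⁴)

Flux at 11.4 AU: S = 1366/11.4² = 10.5 W m⁻².
Energy balance: absorbed = emitted ⇒ πR²·S(1−A) = 4πR²·σT_eq⁴, so T_eq⁴ = S(1−A)/(4σ).
T_eq = [10.5 × 0.41 / (4 × 5.67×10⁻⁸)]^(1/4) = (1.90×10⁷)^(1/4) = 66.0 K.

T_eq ≈ 66.0 K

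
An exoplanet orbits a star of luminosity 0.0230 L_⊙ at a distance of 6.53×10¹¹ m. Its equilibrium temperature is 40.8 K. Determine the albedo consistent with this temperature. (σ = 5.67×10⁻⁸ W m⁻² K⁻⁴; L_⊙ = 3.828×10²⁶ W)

L = 0.0230 × 3.828×10²⁶ = 8.80×10²⁴ W.
Flux: S = L/(4πd²) = 8.80×10²⁴/(4π×(6.53×10¹¹)²) = 1.64 W m⁻².
From T_eq⁴ = S(1−A)/(4σ): 1−A = 4σT_eq⁴/S.
1−A = 4 × 5.67×10⁻⁸ × (40.8)⁴ / 1.64 = 0.382.

A ≈ 0.62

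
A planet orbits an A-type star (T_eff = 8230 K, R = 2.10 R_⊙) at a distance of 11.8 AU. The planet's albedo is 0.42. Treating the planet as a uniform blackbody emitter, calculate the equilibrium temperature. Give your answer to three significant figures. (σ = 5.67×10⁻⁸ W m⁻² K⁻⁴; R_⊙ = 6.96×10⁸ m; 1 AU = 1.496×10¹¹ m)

R_⋆ = 2.10 × 6.96×10⁸ = 1.46×10⁹ m.
d = 11.8 AU = 1.77×10¹² m.
L = 4πR_⋆²σT_⋆⁴ = 4π(1.46×10⁹)² × 5.67×10⁻⁸ × (8230)⁴ = 6.98×10²⁷ W.
S = L/(4πd²) = 178 W m⁻².
Energy balance: absorbed = emitted ⇒ πR²·S(1−A) = 4πR²·σT_eq⁴, so T_eq⁴ = S(1−A)/(4σ).
T_eq = [178 × 0.58 / (4 × 5.67×10⁻⁸)]^(1/4) = (4.56×10⁸)^(1/4) = 146 K.

T_eq ≈ 146 K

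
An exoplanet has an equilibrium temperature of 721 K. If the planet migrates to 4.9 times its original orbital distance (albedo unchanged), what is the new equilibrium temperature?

T_eq ∝ L^(1/4) · d^(−1/2).
T′ = 721 / 4.9^(1/2) = 326 K.

T_eq ≈ 326 K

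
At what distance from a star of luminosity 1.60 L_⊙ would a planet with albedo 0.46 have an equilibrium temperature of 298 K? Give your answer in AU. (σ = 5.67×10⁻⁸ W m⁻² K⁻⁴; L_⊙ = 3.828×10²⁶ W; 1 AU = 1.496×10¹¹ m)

d ≈ 0.811 AU

L = 1.60 × 3.828×10²⁶ = 6.12×10²⁶ W.
From T_eq⁴ = L(1−A)/(16πσd²): d = √[L(1−A)/(16πσT_eq⁴)].
d = √[6.12×10²⁶ × 0.54 / (16π × 5.67×10⁻⁸ × (298)⁴)] = 1.21×10¹¹ m = 0.811 AU.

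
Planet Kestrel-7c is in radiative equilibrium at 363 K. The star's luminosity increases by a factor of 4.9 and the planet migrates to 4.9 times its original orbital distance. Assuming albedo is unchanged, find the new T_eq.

T_eq ∝ L^(1/4) · d^(−1/2).
T′ = 363 × 4.9^(1/4) / 4.9^(1/2) = 244 K.

T_eq ≈ 244 K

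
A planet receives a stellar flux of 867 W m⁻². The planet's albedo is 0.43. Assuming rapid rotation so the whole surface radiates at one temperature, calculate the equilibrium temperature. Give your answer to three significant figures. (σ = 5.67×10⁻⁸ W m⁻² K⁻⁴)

T_eq ≈ 216 K

Energy balance: absorbed = emitted ⇒ πR²·S(1−A) = 4πR²·σT_eq⁴, so T_eq⁴ = S(1−A)/(4σ).
T_eq = [867 × 0.57 / (4 × 5.67×10⁻⁸)]^(1/4) = (2.18×10⁹)^(1/4) = 216 K.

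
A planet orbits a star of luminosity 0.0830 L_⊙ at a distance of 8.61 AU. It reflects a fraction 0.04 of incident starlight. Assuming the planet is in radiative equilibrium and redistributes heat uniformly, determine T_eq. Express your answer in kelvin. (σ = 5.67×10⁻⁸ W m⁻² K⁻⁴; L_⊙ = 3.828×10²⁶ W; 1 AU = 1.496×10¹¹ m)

d = 8.61 AU = 1.29×10¹² m.
L = 0.0830 × 3.828×10²⁶ = 3.18×10²⁵ W.
Flux: S = L/(4πd²) = 3.18×10²⁵/(4π×(1.29×10¹²)²) = 1.52 W m⁻².
Energy balance: absorbed = emitted ⇒ πR²·S(1−A) = 4πR²·σT_eq⁴, so T_eq⁴ = S(1−A)/(4σ).
T_eq = [1.52 × 0.96 / (4 × 5.67×10⁻⁸)]^(1/4) = (6.45×10⁶)^(1/4) = 50.4 K.

T_eq ≈ 50.4 K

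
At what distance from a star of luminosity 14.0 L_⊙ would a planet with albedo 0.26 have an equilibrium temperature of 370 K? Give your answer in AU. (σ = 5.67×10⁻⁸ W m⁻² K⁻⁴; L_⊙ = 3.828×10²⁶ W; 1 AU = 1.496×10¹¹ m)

d ≈ 1.82 AU

L = 14.0 × 3.828×10²⁶ = 5.36×10²⁷ W.
From T_eq⁴ = L(1−A)/(16πσd²): d = √[L(1−A)/(16πσT_eq⁴)].
d = √[5.36×10²⁷ × 0.74 / (16π × 5.67×10⁻⁸ × (370)⁴)] = 2.72×10¹¹ m = 1.82 AU.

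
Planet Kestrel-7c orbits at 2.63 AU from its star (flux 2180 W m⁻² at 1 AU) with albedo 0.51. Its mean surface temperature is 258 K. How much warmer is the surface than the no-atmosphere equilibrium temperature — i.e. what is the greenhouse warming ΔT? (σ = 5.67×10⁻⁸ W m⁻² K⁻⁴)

ΔT ≈ 96.5 K

S = 2180/2.63² = 315.2 W m⁻².
T_eq = [S(1−A)/(4σ)]^(1/4) = [315.2×0.49/(4×5.67×10⁻⁸)]^(1/4) = 161.5 K.
ΔT = T_surf − T_eq = 258 − 161.5.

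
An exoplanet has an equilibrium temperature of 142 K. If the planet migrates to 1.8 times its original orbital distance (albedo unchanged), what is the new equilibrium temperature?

T_eq ≈ 106 K

T_eq ∝ L^(1/4) · d^(−1/2).
T′ = 142 / 1.8^(1/2) = 106 K.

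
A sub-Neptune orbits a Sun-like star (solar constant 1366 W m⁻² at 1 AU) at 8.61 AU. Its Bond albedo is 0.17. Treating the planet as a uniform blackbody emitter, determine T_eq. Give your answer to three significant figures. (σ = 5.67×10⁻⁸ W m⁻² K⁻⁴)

Flux at 8.61 AU: S = 1366/8.61² = 18.4 W m⁻².
Energy balance: absorbed = emitted ⇒ πR²·S(1−A) = 4πR²·σT_eq⁴, so T_eq⁴ = S(1−A)/(4σ).
T_eq = [18.4 × 0.83 / (4 × 5.67×10⁻⁸)]^(1/4) = (6.74×10⁷)^(1/4) = 90.6 K.

T_eq ≈ 90.6 K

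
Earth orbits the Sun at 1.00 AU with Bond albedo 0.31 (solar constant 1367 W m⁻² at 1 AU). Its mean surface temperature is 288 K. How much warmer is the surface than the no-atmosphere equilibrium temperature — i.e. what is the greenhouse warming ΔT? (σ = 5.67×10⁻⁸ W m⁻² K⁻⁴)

ΔT ≈ 34.1 K

S = 1367/1.00² = 1367 W m⁻².
T_eq = [S(1−A)/(4σ)]^(1/4) = [1367×0.69/(4×5.67×10⁻⁸)]^(1/4) = 253.9 K.
ΔT = T_surf − T_eq = 288 − 253.9.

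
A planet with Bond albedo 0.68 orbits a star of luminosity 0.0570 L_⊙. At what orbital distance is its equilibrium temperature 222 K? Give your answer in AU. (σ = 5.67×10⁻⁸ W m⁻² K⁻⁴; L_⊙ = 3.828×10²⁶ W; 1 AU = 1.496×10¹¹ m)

d ≈ 0.212 AU

L = 0.0570 × 3.828×10²⁶ = 2.18×10²⁵ W.
From T_eq⁴ = L(1−A)/(16πσd²): d = √[L(1−A)/(16πσT_eq⁴)].
d = √[2.18×10²⁵ × 0.32 / (16π × 5.67×10⁻⁸ × (222)⁴)] = 3.18×10¹⁰ m = 0.212 AU.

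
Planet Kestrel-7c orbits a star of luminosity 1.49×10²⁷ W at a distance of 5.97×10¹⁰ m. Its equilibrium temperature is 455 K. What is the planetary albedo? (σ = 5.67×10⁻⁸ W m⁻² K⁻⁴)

Flux: S = L/(4πd²) = 1.49×10²⁷/(4π×(5.97×10¹⁰)²) = 3.33×10⁴ W m⁻².
From T_eq⁴ = S(1−A)/(4σ): 1−A = 4σT_eq⁴/S.
1−A = 4 × 5.67×10⁻⁸ × (455)⁴ / 3.33×10⁴ = 0.292.

A ≈ 0.71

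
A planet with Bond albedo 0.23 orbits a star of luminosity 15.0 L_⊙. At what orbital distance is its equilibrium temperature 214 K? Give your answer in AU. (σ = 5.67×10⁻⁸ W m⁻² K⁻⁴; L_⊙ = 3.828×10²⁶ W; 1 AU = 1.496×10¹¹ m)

d ≈ 5.75 AU

L = 15.0 × 3.828×10²⁶ = 5.74×10²⁷ W.
From T_eq⁴ = L(1−A)/(16πσd²): d = √[L(1−A)/(16πσT_eq⁴)].
d = √[5.74×10²⁷ × 0.77 / (16π × 5.67×10⁻⁸ × (214)⁴)] = 8.60×10¹¹ m = 5.75 AU.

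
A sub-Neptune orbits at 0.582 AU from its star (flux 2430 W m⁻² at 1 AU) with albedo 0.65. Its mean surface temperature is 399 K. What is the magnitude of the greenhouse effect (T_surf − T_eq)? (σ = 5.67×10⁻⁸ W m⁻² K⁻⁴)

S = 2430/0.582² = 7174 W m⁻².
T_eq = [S(1−A)/(4σ)]^(1/4) = [7174×0.35/(4×5.67×10⁻⁸)]^(1/4) = 324.4 K.
ΔT = T_surf − T_eq = 399 − 324.4.

ΔT ≈ 74.6 K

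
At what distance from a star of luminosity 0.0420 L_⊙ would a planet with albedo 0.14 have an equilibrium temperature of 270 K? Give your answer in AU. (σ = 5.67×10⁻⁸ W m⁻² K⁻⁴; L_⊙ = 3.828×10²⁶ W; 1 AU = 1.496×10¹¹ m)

L = 0.0420 × 3.828×10²⁶ = 1.61×10²⁵ W.
From T_eq⁴ = L(1−A)/(16πσd²): d = √[L(1−A)/(16πσT_eq⁴)].
d = √[1.61×10²⁵ × 0.86 / (16π × 5.67×10⁻⁸ × (270)⁴)] = 3.02×10¹⁰ m = 0.202 AU.

d ≈ 0.202 AU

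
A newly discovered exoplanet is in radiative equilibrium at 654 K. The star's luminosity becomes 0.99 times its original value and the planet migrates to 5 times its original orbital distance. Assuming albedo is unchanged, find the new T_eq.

T_eq ≈ 292 K

T_eq ∝ L^(1/4) · d^(−1/2).
T′ = 654 × 0.99^(1/4) / 5^(1/2) = 292 K.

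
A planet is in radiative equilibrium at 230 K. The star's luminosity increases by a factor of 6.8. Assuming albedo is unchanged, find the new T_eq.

T_eq ≈ 371 K

T_eq ∝ L^(1/4) · d^(−1/2).
T′ = 230 × 6.8^(1/4) = 371 K.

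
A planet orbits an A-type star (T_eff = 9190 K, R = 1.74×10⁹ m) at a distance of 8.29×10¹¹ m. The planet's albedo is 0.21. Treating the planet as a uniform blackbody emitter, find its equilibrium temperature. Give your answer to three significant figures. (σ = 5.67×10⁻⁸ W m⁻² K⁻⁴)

T_eq ≈ 281 K

L = 4πR_⋆²σT_⋆⁴ = 4π(1.74×10⁹)² × 5.67×10⁻⁸ × (9190)⁴ = 1.54×10²⁸ W.
S = L/(4πd²) = 1780 W m⁻².
Energy balance: absorbed = emitted ⇒ πR²·S(1−A) = 4πR²·σT_eq⁴, so T_eq⁴ = S(1−A)/(4σ).
T_eq = [1780 × 0.79 / (4 × 5.67×10⁻⁸)]^(1/4) = (6.21×10⁹)^(1/4) = 281 K.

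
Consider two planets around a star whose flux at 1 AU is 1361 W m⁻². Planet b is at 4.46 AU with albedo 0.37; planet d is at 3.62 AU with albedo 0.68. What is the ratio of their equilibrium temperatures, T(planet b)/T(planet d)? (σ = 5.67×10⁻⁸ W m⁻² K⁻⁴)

T_eq = [S₀(1−A)/(4σd²)]^(1/4), so T ∝ (1−A)^(1/4) / √d.
T₁ = [1361×0.63/(4×5.67×10⁻⁸×4.46²)]^(1/4) = 117.41 K.
T₂ = [1361×0.32/(4×5.67×10⁻⁸×3.62²)]^(1/4) = 110.02 K.

T₁/T₂ ≈ 1.067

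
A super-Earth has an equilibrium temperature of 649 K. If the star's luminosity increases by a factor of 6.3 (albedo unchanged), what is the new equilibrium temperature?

T_eq ∝ L^(1/4) · d^(−1/2).
T′ = 649 × 6.3^(1/4) = 1030 K.

T_eq ≈ 1030 K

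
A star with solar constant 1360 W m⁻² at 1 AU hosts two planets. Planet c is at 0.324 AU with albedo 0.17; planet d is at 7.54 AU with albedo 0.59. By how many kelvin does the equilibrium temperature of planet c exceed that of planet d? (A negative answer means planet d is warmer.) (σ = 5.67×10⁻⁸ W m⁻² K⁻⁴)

T_eq = [S₀(1−A)/(4σd²)]^(1/4), so T ∝ (1−A)^(1/4) / √d.
T₁ = [1360×0.83/(4×5.67×10⁻⁸×0.324²)]^(1/4) = 466.63 K.
T₂ = [1360×0.41/(4×5.67×10⁻⁸×7.54²)]^(1/4) = 81.09 K.

ΔT ≈ 385.5 K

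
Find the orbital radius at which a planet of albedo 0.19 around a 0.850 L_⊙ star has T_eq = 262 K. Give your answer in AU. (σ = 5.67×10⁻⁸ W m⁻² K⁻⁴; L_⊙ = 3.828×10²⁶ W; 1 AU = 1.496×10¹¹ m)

L = 0.850 × 3.828×10²⁶ = 3.25×10²⁶ W.
From T_eq⁴ = L(1−A)/(16πσd²): d = √[L(1−A)/(16πσT_eq⁴)].
d = √[3.25×10²⁶ × 0.81 / (16π × 5.67×10⁻⁸ × (262)⁴)] = 1.40×10¹¹ m = 0.936 AU.

d ≈ 0.936 AU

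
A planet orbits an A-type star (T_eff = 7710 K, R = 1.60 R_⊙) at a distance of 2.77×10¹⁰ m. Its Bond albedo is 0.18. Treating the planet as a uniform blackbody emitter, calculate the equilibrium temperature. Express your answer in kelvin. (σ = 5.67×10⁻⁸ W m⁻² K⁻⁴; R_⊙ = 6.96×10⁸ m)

T_eq ≈ 1040 K

R_⋆ = 1.60 × 6.96×10⁸ = 1.11×10⁹ m.
L = 4πR_⋆²σT_⋆⁴ = 4π(1.11×10⁹)² × 5.67×10⁻⁸ × (7710)⁴ = 3.12×10²⁷ W.
S = L/(4πd²) = 3.24×10⁵ W m⁻².
Energy balance: absorbed = emitted ⇒ πR²·S(1−A) = 4πR²·σT_eq⁴, so T_eq⁴ = S(1−A)/(4σ).
T_eq = [3.24×10⁵ × 0.82 / (4 × 5.67×10⁻⁸)]^(1/4) = (1.17×10¹²)^(1/4) = 1040 K.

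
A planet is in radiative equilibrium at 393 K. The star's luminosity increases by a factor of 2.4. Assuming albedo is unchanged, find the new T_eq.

T_eq ≈ 489 K

T_eq ∝ L^(1/4) · d^(−1/2).
T′ = 393 × 2.4^(1/4) = 489 K.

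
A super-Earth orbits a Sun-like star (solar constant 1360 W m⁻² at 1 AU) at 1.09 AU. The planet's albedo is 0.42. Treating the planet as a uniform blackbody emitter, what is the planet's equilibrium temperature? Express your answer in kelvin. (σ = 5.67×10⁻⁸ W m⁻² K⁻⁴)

T_eq ≈ 233 K

Flux at 1.09 AU: S = 1360/1.09² = 1140 W m⁻².
Energy balance: absorbed = emitted ⇒ πR²·S(1−A) = 4πR²·σT_eq⁴, so T_eq⁴ = S(1−A)/(4σ).
T_eq = [1140 × 0.58 / (4 × 5.67×10⁻⁸)]^(1/4) = (2.93×10⁹)^(1/4) = 233 K.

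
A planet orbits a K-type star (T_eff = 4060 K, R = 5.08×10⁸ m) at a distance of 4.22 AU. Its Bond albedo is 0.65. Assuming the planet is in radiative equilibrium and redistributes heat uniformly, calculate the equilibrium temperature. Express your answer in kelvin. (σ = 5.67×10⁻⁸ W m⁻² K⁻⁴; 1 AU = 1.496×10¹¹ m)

T_eq ≈ 62.6 K

d = 4.22 AU = 6.31×10¹¹ m.
L = 4πR_⋆²σT_⋆⁴ = 4π(5.08×10⁸)² × 5.67×10⁻⁸ × (4060)⁴ = 5.00×10²⁵ W.
S = L/(4πd²) = 9.98 W m⁻².
Energy balance: absorbed = emitted ⇒ πR²·S(1−A) = 4πR²·σT_eq⁴, so T_eq⁴ = S(1−A)/(4σ).
T_eq = [9.98 × 0.35 / (4 × 5.67×10⁻⁸)]^(1/4) = (1.54×10⁷)^(1/4) = 62.6 K.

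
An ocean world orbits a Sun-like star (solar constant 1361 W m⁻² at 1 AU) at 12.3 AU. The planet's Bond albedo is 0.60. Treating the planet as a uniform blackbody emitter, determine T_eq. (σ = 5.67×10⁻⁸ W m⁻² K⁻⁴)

T_eq ≈ 63.1 K

Flux at 12.3 AU: S = 1361/12.3² = 9.00 W m⁻².
Energy balance: absorbed = emitted ⇒ πR²·S(1−A) = 4πR²·σT_eq⁴, so T_eq⁴ = S(1−A)/(4σ).
T_eq = [9.00 × 0.40 / (4 × 5.67×10⁻⁸)]^(1/4) = (1.59×10⁷)^(1/4) = 63.1 K.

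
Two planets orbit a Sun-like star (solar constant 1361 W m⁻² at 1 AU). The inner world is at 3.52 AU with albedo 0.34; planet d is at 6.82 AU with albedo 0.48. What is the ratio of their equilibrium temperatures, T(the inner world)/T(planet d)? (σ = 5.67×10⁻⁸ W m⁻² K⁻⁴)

T_eq = [S₀(1−A)/(4σd²)]^(1/4), so T ∝ (1−A)^(1/4) / √d.
T₁ = [1361×0.66/(4×5.67×10⁻⁸×3.52²)]^(1/4) = 133.71 K.
T₂ = [1361×0.52/(4×5.67×10⁻⁸×6.82²)]^(1/4) = 90.50 K.

T₁/T₂ ≈ 1.477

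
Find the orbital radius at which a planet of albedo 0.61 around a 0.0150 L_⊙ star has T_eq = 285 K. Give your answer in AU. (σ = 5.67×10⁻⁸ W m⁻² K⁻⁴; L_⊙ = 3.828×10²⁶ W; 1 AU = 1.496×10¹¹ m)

L = 0.0150 × 3.828×10²⁶ = 5.74×10²⁴ W.
From T_eq⁴ = L(1−A)/(16πσd²): d = √[L(1−A)/(16πσT_eq⁴)].
d = √[5.74×10²⁴ × 0.39 / (16π × 5.67×10⁻⁸ × (285)⁴)] = 1.09×10¹⁰ m = 0.0729 AU.

d ≈ 0.0729 AU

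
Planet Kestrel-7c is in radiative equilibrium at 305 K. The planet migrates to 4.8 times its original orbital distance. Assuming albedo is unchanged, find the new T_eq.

T_eq ≈ 139 K

T_eq ∝ L^(1/4) · d^(−1/2).
T′ = 305 / 4.8^(1/2) = 139 K.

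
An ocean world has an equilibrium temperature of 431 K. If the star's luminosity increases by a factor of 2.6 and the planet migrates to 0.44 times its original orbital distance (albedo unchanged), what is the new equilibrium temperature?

T_eq ∝ L^(1/4) · d^(−1/2).
T′ = 431 × 2.6^(1/4) / 0.44^(1/2) = 825 K.

T_eq ≈ 825 K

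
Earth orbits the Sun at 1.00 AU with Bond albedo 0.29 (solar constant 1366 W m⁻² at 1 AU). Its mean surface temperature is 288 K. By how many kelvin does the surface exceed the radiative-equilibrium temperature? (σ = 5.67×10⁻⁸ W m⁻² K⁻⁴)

ΔT ≈ 32.3 K

S = 1366/1.00² = 1366 W m⁻².
T_eq = [S(1−A)/(4σ)]^(1/4) = [1366×0.71/(4×5.67×10⁻⁸)]^(1/4) = 255.7 K.
ΔT = T_surf − T_eq = 288 − 255.7.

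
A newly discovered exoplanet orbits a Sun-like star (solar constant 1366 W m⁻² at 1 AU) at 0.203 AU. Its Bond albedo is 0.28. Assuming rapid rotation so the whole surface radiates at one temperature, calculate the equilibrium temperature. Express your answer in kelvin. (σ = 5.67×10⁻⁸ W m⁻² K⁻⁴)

Flux at 0.203 AU: S = 1366/0.203² = 3.31×10⁴ W m⁻².
Energy balance: absorbed = emitted ⇒ πR²·S(1−A) = 4πR²·σT_eq⁴, so T_eq⁴ = S(1−A)/(4σ).
T_eq = [3.31×10⁴ × 0.72 / (4 × 5.67×10⁻⁸)]^(1/4) = (1.05×10¹¹)^(1/4) = 570 K.

T_eq ≈ 570 K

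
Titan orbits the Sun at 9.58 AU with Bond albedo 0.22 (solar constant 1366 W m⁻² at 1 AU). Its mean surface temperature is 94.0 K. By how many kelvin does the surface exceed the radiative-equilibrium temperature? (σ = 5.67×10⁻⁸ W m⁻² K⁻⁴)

ΔT ≈ 9.4 K

S = 1366/9.58² = 14.88 W m⁻².
T_eq = [S(1−A)/(4σ)]^(1/4) = [14.88×0.78/(4×5.67×10⁻⁸)]^(1/4) = 84.6 K.
ΔT = T_surf − T_eq = 94 − 84.6.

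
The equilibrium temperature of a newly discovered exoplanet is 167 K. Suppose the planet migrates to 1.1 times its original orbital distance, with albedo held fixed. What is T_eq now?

T_eq ∝ L^(1/4) · d^(−1/2).
T′ = 167 / 1.1^(1/2) = 159 K.

T_eq ≈ 159 K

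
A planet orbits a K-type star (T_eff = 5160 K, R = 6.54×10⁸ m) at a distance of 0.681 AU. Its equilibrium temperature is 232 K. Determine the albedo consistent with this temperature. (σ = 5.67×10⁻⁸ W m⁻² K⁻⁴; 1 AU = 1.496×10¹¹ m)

A ≈ 0.60

d = 0.681 AU = 1.02×10¹¹ m.
L = 4πR_⋆²σT_⋆⁴ = 4π(6.54×10⁸)² × 5.67×10⁻⁸ × (5160)⁴ = 2.16×10²⁶ W.
S = L/(4πd²) = 1660 W m⁻².
From T_eq⁴ = S(1−A)/(4σ): 1−A = 4σT_eq⁴/S.
1−A = 4 × 5.67×10⁻⁸ × (232)⁴ / 1660 = 0.397.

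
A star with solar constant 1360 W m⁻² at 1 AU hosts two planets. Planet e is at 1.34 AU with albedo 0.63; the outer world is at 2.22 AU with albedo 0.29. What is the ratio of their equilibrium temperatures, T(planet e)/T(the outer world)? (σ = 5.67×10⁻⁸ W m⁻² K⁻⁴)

T₁/T₂ ≈ 1.094

T_eq = [S₀(1−A)/(4σd²)]^(1/4), so T ∝ (1−A)^(1/4) / √d.
T₁ = [1360×0.37/(4×5.67×10⁻⁸×1.34²)]^(1/4) = 187.49 K.
T₂ = [1360×0.71/(4×5.67×10⁻⁸×2.22²)]^(1/4) = 171.44 K.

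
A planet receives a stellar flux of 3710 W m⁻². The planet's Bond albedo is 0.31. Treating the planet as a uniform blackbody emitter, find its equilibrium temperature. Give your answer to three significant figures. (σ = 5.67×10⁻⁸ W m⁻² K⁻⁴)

T_eq ≈ 326 K

Energy balance: absorbed = emitted ⇒ πR²·S(1−A) = 4πR²·σT_eq⁴, so T_eq⁴ = S(1−A)/(4σ).
T_eq = [3710 × 0.69 / (4 × 5.67×10⁻⁸)]^(1/4) = (1.13×10¹⁰)^(1/4) = 326 K.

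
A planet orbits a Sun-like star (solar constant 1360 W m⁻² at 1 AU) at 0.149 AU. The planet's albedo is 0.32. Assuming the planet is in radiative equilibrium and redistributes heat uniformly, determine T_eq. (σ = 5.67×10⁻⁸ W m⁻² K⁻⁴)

T_eq ≈ 655 K

Flux at 0.149 AU: S = 1360/0.149² = 6.13×10⁴ W m⁻².
Energy balance: absorbed = emitted ⇒ πR²·S(1−A) = 4πR²·σT_eq⁴, so T_eq⁴ = S(1−A)/(4σ).
T_eq = [6.13×10⁴ × 0.68 / (4 × 5.67×10⁻⁸)]^(1/4) = (1.84×10¹¹)^(1/4) = 655 K.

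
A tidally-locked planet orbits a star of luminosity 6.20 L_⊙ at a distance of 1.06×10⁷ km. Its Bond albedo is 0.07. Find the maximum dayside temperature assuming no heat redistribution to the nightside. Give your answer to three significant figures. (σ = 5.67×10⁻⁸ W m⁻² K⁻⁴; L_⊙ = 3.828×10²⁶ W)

d = 1.06×10⁷ km = 1.06×10¹⁰ m.
L = 6.20 × 3.828×10²⁶ = 2.37×10²⁷ W.
Flux: S = L/(4πd²) = 2.37×10²⁷/(4π×(1.06×10¹⁰)²) = 1.68×10⁶ W m⁻².
With no redistribution each surface element balances locally: S(1−A) = σT⁴.
T = [1.68×10⁶ × 0.93 / 5.67×10⁻⁸]^(1/4) = (2.76×10¹³)^(1/4) = 2290 K.

T_ss ≈ 2290 K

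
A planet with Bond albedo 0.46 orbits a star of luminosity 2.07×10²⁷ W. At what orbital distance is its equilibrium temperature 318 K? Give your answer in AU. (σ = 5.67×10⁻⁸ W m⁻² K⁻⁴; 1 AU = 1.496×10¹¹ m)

d ≈ 1.31 AU

From T_eq⁴ = L(1−A)/(16πσd²): d = √[L(1−A)/(16πσT_eq⁴)].
d = √[2.07×10²⁷ × 0.54 / (16π × 5.67×10⁻⁸ × (318)⁴)] = 1.96×10¹¹ m = 1.31 AU.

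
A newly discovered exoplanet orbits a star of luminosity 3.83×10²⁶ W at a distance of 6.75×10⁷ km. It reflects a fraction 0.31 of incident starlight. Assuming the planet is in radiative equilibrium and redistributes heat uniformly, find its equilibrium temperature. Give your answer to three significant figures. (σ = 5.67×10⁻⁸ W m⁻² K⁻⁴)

T_eq ≈ 378 K

d = 6.75×10⁷ km = 6.75×10¹⁰ m.
Flux: S = L/(4πd²) = 3.83×10²⁶/(4π×(6.75×10¹⁰)²) = 6690 W m⁻².
Energy balance: absorbed = emitted ⇒ πR²·S(1−A) = 4πR²·σT_eq⁴, so T_eq⁴ = S(1−A)/(4σ).
T_eq = [6690 × 0.69 / (4 × 5.67×10⁻⁸)]^(1/4) = (2.04×10¹⁰)^(1/4) = 378 K.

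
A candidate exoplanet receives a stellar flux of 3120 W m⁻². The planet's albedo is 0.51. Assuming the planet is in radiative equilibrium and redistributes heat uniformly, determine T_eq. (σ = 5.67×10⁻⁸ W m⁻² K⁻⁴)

T_eq ≈ 287 K

Energy balance: absorbed = emitted ⇒ πR²·S(1−A) = 4πR²·σT_eq⁴, so T_eq⁴ = S(1−A)/(4σ).
T_eq = [3120 × 0.49 / (4 × 5.67×10⁻⁸)]^(1/4) = (6.74×10⁹)^(1/4) = 287 K.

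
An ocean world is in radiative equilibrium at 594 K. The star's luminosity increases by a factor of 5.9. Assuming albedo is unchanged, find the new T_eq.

T_eq ≈ 926 K

T_eq ∝ L^(1/4) · d^(−1/2).
T′ = 594 × 5.9^(1/4) = 926 K.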